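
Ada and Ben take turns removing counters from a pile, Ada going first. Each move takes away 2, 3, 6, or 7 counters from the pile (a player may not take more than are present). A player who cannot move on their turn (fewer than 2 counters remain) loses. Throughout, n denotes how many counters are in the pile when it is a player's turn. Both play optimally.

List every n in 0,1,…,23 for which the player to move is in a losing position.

Label each position W (a win for the player to move) or L (a loss). A position with no legal move is L; any other position is W exactly when some move reaches an L, and L when every move reaches a W.
n=0: no move → L
n=1: no move → L
n=2: →0(L), so W
n=3: →1(L), so W
n=4: →1(L), so W
n=5: →3(W), 2(W) — all W, so L
n=6: →0(L), so W
n=7: →5(L), so W
n=8: →5(L), so W
n=9: →7(W), 6(W), 3(W), 2(W) — all W, so L
n=10: →8(W), 7(W), 4(W), 3(W) — all W, so L
n=11: →9(L), so W
n=12: →10(L), so W
n=13: →10(L), so W
n=14: →12(W), 11(W), 8(W), 7(W) — all W, so L
n=15: →9(L), so W
n=16: →14(L), so W
n=17: →14(L), so W
n=18: →16(W), 15(W), 12(W), 11(W) — all W, so L
n=19: →17(W), 16(W), 13(W), 12(W) — all W, so L
n=20: →18(L), so W
n=21: →19(L), so W
n=22: →19(L), so W
n=23: →21(W), 20(W), 17(W), 16(W) — all W, so L
Reading off the rows marked L gives the requested list; there are 9 such values of n.

0, 1, 5, 9, 10, 14, 18, 19, 23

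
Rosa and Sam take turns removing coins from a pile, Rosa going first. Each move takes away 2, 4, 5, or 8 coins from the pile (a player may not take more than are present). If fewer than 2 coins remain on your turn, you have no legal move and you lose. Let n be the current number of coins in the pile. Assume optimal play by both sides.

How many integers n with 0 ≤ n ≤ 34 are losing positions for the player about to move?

12

Compute win/loss labels from the base case upward. A position with no move is L. Any other position is W if it can reach an L in one move, else L.
n=0: no move → L
n=1: no move → L
n=2: reaches L-position 0 → W
n=3: reaches L-position 1 → W
n=4: reaches L-position 0 → W
n=5: reaches L-position 1 → W
n=6: reaches L-position 1 → W
n=7: only reaches 5(W), 3(W), 2(W), all W → L
n=8: reaches L-position 0 → W
n=9: reaches L-position 7 → W
n=10: only reaches 8(W), 6(W), 5(W), 2(W), all W → L
n=11: reaches L-position 7 → W
n=12: reaches L-position 10 → W
n=13: only reaches 11(W), 9(W), 8(W), 5(W), all W → L
n=14: reaches L-position 10 → W
n=15: reaches L-position 13 → W
n=16: only reaches 14(W), 12(W), 11(W), 8(W), all W → L
n=17: reaches L-position 13 → W
n=18: reaches L-position 16 → W
n=19: only reaches 17(W), 15(W), 14(W), 11(W), all W → L
n=20: reaches L-position 16 → W
n=21: reaches L-position 19 → W
n=22: only reaches 20(W), 18(W), 17(W), 14(W), all W → L
n=23: reaches L-position 19 → W
n=24: reaches L-position 22 → W
n=25: only reaches 23(W), 21(W), 20(W), 17(W), all W → L
n=26: reaches L-position 22 → W
n=27: reaches L-position 25 → W
n=28: only reaches 26(W), 24(W), 23(W), 20(W), all W → L
n=29: reaches L-position 25 → W
n=30: reaches L-position 28 → W
n=31: only reaches 29(W), 27(W), 26(W), 23(W), all W → L
n=32: reaches L-position 28 → W
n=33: reaches L-position 31 → W
n=34: only reaches 32(W), 30(W), 29(W), 26(W), all W → L
L entries with 0 ≤ n ≤ 34: n = 0, 1, 7, 10, 13, 16, 19, 22, 25, 28, 31, 34; that makes 12.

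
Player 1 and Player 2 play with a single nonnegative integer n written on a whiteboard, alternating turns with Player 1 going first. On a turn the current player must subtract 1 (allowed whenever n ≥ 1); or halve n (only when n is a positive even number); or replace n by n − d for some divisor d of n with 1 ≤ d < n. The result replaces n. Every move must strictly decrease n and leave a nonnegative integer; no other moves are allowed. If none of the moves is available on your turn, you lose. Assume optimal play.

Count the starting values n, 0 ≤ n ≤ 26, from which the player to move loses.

Positions with no move are L. A position that does have a move is losing for the player to move precisely when every available move leads to a winning position for the opponent. Fill in the labels:
n=0: no move → L
n=1: reaches L-position 0 → W
n=2: only reaches 1(W), which is W → L
n=3: reaches L-position 2 → W
n=4: reaches L-position 2 → W
n=5: only reaches 4(W), which is W → L
n=6: reaches L-position 5 → W
n=7: only reaches 6(W), which is W → L
n=8: reaches L-position 7 → W
n=9: only reaches 6(W), 8(W), all W → L
n=10: reaches L-position 5 → W
n=11: only reaches 10(W), which is W → L
n=12: reaches L-position 9 → W
n=13: only reaches 12(W), which is W → L
n=14: reaches L-position 7 → W
n=15: only reaches 10(W), 12(W), 14(W), all W → L
n=16: reaches L-position 15 → W
n=17: only reaches 16(W), which is W → L
n=18: reaches L-position 9 → W
n=19: only reaches 18(W), which is W → L
n=20: reaches L-position 15 → W
n=21: only reaches 14(W), 18(W), 20(W), all W → L
n=22: reaches L-position 11 → W
n=23: only reaches 22(W), which is W → L
n=24: reaches L-position 21 → W
n=25: only reaches 20(W), 24(W), all W → L
n=26: reaches L-position 13 → W
L entries with 0 ≤ n ≤ 26: n = 0, 2, 5, 7, 9, 11, 13, 15, 17, 19, 21, 23, 25; that makes 13.

13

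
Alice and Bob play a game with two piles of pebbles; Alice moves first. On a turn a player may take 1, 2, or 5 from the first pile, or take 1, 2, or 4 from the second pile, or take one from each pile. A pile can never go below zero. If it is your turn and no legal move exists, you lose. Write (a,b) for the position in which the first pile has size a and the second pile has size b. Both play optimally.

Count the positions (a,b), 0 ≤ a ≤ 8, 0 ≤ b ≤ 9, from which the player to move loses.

Label each position W (a win for the player to move) or L (a loss). A position with no legal move is L; any other position is W exactly when some move reaches an L, and L when every move reaches a W.
Every move lowers a or b (never raises either), so fill the grid row by row in increasing a, and left to right within a row: each cell's successors are then already labelled.
      b=0  b=1  b=2  b=3  b=4  b=5  b=6  b=7  b=8  b=9
a=0:    L    W    W    L    W    W    L    W    W    L
a=1:    W    W    L    W    W    L    W    W    L    W
a=2:    W    L    W    W    L    W    W    L    W    W
a=3:    L    W    W    L    W    W    L    W    W    L
a=4:    W    W    L    W    W    L    W    W    L    W
a=5:    W    L    W    W    L    W    W    L    W    W
a=6:    L    W    W    L    W    W    L    W    W    L
a=7:    W    W    L    W    W    L    W    W    L    W
a=8:    W    L    W    W    L    W    W    L    W    W
Cells with no legal move (terminal, hence L): (0,0).
The remaining L cells, each justified by listing all of its moves:
(0,3): L (options (0,2)(W), (0,1)(W) are all W)
(0,6): L (options (0,5)(W), (0,4)(W), (0,2)(W) are all W)
(0,9): L (options (0,8)(W), (0,7)(W), (0,5)(W) are all W)
(1,2): L (options (0,2)(W), (1,1)(W), (1,0)(W), (0,1)(W) are all W)
(1,5): L (options (0,5)(W), (1,4)(W), (1,3)(W), (1,1)(W), (0,4)(W) are all W)
(1,8): L (options (0,8)(W), (1,7)(W), (1,6)(W), (1,4)(W), (0,7)(W) are all W)
(2,1): L (options (1,1)(W), (0,1)(W), (2,0)(W), (1,0)(W) are all W)
(2,4): L (options (1,4)(W), (0,4)(W), (2,3)(W), (2,2)(W), (2,0)(W), (1,3)(W) are all W)
(2,7): L (options (1,7)(W), (0,7)(W), (2,6)(W), (2,5)(W), (2,3)(W), (1,6)(W) are all W)
(3,0): L (options (2,0)(W), (1,0)(W) are all W)
(3,3): L (options (2,3)(W), (1,3)(W), (3,2)(W), (3,1)(W), (2,2)(W) are all W)
(3,6): L (options (2,6)(W), (1,6)(W), (3,5)(W), (3,4)(W), (3,2)(W), (2,5)(W) are all W)
(3,9): L (options (2,9)(W), (1,9)(W), (3,8)(W), (3,7)(W), (3,5)(W), (2,8)(W) are all W)
(4,2): L (options (3,2)(W), (2,2)(W), (4,1)(W), (4,0)(W), (3,1)(W) are all W)
(4,5): L (options (3,5)(W), (2,5)(W), (4,4)(W), (4,3)(W), (4,1)(W), (3,4)(W) are all W)
(4,8): L (options (3,8)(W), (2,8)(W), (4,7)(W), (4,6)(W), (4,4)(W), (3,7)(W) are all W)
(5,1): L (options (4,1)(W), (3,1)(W), (0,1)(W), (5,0)(W), (4,0)(W) are all W)
(5,4): L (options (4,4)(W), (3,4)(W), (0,4)(W), (5,3)(W), (5,2)(W), (5,0)(W), (4,3)(W) are all W)
(5,7): L (options (4,7)(W), (3,7)(W), (0,7)(W), (5,6)(W), (5,5)(W), (5,3)(W), (4,6)(W) are all W)
(6,0): L (options (5,0)(W), (4,0)(W), (1,0)(W) are all W)
(6,3): L (options (5,3)(W), (4,3)(W), (1,3)(W), (6,2)(W), (6,1)(W), (5,2)(W) are all W)
(6,6): L (options (5,6)(W), (4,6)(W), (1,6)(W), (6,5)(W), (6,4)(W), (6,2)(W), (5,5)(W) are all W)
(6,9): L (options (5,9)(W), (4,9)(W), (1,9)(W), (6,8)(W), (6,7)(W), (6,5)(W), (5,8)(W) are all W)
(7,2): L (options (6,2)(W), (5,2)(W), (2,2)(W), (7,1)(W), (7,0)(W), (6,1)(W) are all W)
(7,5): L (options (6,5)(W), (5,5)(W), (2,5)(W), (7,4)(W), (7,3)(W), (7,1)(W), (6,4)(W) are all W)
(7,8): L (options (6,8)(W), (5,8)(W), (2,8)(W), (7,7)(W), (7,6)(W), (7,4)(W), (6,7)(W) are all W)
(8,1): L (options (7,1)(W), (6,1)(W), (3,1)(W), (8,0)(W), (7,0)(W) are all W)
(8,4): L (options (7,4)(W), (6,4)(W), (3,4)(W), (8,3)(W), (8,2)(W), (8,0)(W), (7,3)(W) are all W)
(8,7): L (options (7,7)(W), (6,7)(W), (3,7)(W), (8,6)(W), (8,5)(W), (8,3)(W), (7,6)(W) are all W)
Every other cell has at least one move into one of the L cells above, so it is W.
L cells per row: a=0: 4, a=1: 3, a=2: 3, a=3: 4, a=4: 3, a=5: 3, a=6: 4, a=7: 3, a=8: 3; total 30.

30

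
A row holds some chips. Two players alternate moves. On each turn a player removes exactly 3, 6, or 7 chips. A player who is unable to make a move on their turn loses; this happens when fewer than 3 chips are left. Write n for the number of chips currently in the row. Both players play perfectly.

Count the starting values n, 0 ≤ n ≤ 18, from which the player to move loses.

6

Use the standard recursion: the mover loses at a terminal position; elsewhere, the mover wins exactly when some move hands the opponent an L position.
n=0: no move → L
n=1: no move → L
n=2: no move → L
n=3: can move to 0, which is L ⇒ W
n=4: can move to 1, which is L ⇒ W
n=5: can move to 2, which is L ⇒ W
n=6: can move to 0, which is L ⇒ W
n=7: can move to 1, which is L ⇒ W
n=8: can move to 2, which is L ⇒ W
n=9: can move to 2, which is L ⇒ W
n=10: moves to 7(W), 4(W), 3(W); every one is W ⇒ L
n=11: moves to 8(W), 5(W), 4(W); every one is W ⇒ L
n=12: moves to 9(W), 6(W), 5(W); every one is W ⇒ L
n=13: can move to 10, which is L ⇒ W
n=14: can move to 11, which is L ⇒ W
n=15: can move to 12, which is L ⇒ W
n=16: can move to 10, which is L ⇒ W
n=17: can move to 11, which is L ⇒ W
n=18: can move to 12, which is L ⇒ W
L entries with 0 ≤ n ≤ 18: n = 0, 1, 2, 10, 11, 12; that makes 6.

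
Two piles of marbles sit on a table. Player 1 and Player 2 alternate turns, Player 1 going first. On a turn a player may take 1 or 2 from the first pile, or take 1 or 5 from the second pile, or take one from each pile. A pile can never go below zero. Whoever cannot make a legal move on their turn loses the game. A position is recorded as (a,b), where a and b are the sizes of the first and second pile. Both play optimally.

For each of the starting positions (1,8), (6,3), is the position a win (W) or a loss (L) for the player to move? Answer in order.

Label each position W (a win for the player to move) or L (a loss). A position with no legal move is L; any other position is W exactly when some move reaches an L, and L when every move reaches a W.
No move ever increases a pile, so every position that can arise here has a ≤ 6 and b ≤ 8; it is enough to label the cells with 0 ≤ a ≤ 6 and 0 ≤ b ≤ 8.
Every move lowers a or b (never raises either), so fill the grid row by row in increasing a, and left to right within a row: each cell's successors are then already labelled.
      b=0  b=1  b=2  b=3  b=4  b=5  b=6  b=7  b=8
a=0:    L    W    L    W    L    W    L    W    L
a=1:    W    W    W    W    W    W    W    W    W
a=2:    W    L    W    L    W    L    W    L    W
a=3:    L    W    W    W    W    W    W    W    W
a=4:    W    W    L    W    L    W    L    W    L
a=5:    W    L    W    W    W    W    W    W    W
a=6:    L    W    W    L    W    W    W    L    W
Cells with no legal move (terminal, hence L): (0,0).
The remaining L cells, each justified by listing all of its moves:
(0,2): the only move is to (0,1)(W), a W ⇒ L
(0,4): the only move is to (0,3)(W), a W ⇒ L
(0,6): moves to (0,5)(W), (0,1)(W); every one is W ⇒ L
(0,8): moves to (0,7)(W), (0,3)(W); every one is W ⇒ L
(2,1): moves to (1,1)(W), (0,1)(W), (2,0)(W), (1,0)(W); every one is W ⇒ L
(2,3): moves to (1,3)(W), (0,3)(W), (2,2)(W), (1,2)(W); every one is W ⇒ L
(2,5): moves to (1,5)(W), (0,5)(W), (2,4)(W), (2,0)(W), (1,4)(W); every one is W ⇒ L
(2,7): moves to (1,7)(W), (0,7)(W), (2,6)(W), (2,2)(W), (1,6)(W); every one is W ⇒ L
(3,0): moves to (2,0)(W), (1,0)(W); every one is W ⇒ L
(4,2): moves to (3,2)(W), (2,2)(W), (4,1)(W), (3,1)(W); every one is W ⇒ L
(4,4): moves to (3,4)(W), (2,4)(W), (4,3)(W), (3,3)(W); every one is W ⇒ L
(4,6): moves to (3,6)(W), (2,6)(W), (4,5)(W), (4,1)(W), (3,5)(W); every one is W ⇒ L
(4,8): moves to (3,8)(W), (2,8)(W), (4,7)(W), (4,3)(W), (3,7)(W); every one is W ⇒ L
(5,1): moves to (4,1)(W), (3,1)(W), (5,0)(W), (4,0)(W); every one is W ⇒ L
(6,0): moves to (5,0)(W), (4,0)(W); every one is W ⇒ L
(6,3): moves to (5,3)(W), (4,3)(W), (6,2)(W), (5,2)(W); every one is W ⇒ L
(6,7): moves to (5,7)(W), (4,7)(W), (6,6)(W), (6,2)(W), (5,6)(W); every one is W ⇒ L
Every other cell has at least one move into one of the L cells above, so it is W.
(1,8): the move to (0,8) reaches an L cell, so W
(6,3): one of the L cells justified above, so L

(1,8): W, (6,3): L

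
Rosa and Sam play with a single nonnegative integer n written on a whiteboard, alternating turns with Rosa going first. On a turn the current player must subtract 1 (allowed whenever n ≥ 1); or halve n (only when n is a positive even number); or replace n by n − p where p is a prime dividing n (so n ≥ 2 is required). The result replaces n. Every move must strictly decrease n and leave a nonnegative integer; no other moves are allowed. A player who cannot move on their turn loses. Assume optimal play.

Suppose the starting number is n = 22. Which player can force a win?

Rosa wins.

Label each position W (a win for the player to move) or L (a loss). A position with no legal move is L; any other position is W exactly when some move reaches an L, and L when every move reaches a W.
n=0: no move → L
n=1: →0(L), so W
n=2: →0(L), so W
n=3: →0(L), so W
n=4: →2(W), 3(W) — all W, so L
n=5: →0(L), so W
n=6: →4(L), so W
n=7: →0(L), so W
n=8: →4(L), so W
n=9: →6(W), 8(W) — all W, so L
n=10: →9(L), so W
n=11: →0(L), so W
n=12: →9(L), so W
n=13: →0(L), so W
n=14: →7(W), 12(W), 13(W) — all W, so L
n=15: →14(L), so W
n=16: →14(L), so W
n=17: →0(L), so W
n=18: →9(L), so W
n=19: →0(L), so W
n=20: →10(W), 15(W), 18(W), 19(W) — all W, so L
n=21: →14(L), so W
n=22: →20(L), so W
The starting position 22 is W: Rosa should move to 20, handing over an L position.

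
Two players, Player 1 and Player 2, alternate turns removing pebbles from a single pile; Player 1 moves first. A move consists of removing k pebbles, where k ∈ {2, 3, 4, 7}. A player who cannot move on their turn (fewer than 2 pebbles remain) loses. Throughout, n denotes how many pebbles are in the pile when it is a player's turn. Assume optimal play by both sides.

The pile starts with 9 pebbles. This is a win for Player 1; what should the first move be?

Remove 3, leaving 6.

Build the W/L table. Terminal = L. A non-terminal position is W if it has a move to some L; otherwise it is L.
n=0: no move → L
n=1: no move → L
n=2: reaches L-position 0 → W
n=3: reaches L-position 1 → W
n=4: reaches L-position 1 → W
n=5: reaches L-position 1 → W
n=6: only reaches 4(W), 3(W), 2(W), all W → L
n=7: reaches L-position 0 → W
n=8: reaches L-position 6 → W
n=9: reaches L-position 6 → W
From 9, the L positions reachable in one move are: 6.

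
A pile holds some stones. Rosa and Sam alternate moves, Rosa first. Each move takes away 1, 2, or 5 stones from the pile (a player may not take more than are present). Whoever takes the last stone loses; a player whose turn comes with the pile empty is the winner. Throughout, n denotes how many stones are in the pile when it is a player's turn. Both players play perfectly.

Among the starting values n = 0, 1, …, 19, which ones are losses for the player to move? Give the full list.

1, 4, 7, 10, 13, 16, 19

Use the standard recursion: the mover wins at a terminal position; elsewhere, the mover wins exactly when some move hands the opponent an L position.
n=0: no move; the opponent has just taken the last stone and therefore loses → W
n=1: →0(W) only, which is W, so L
n=2: →1(L), so W
n=3: →1(L), so W
n=4: →3(W), 2(W) — all W, so L
n=5: →4(L), so W
n=6: →4(L), so W
n=7: →6(W), 5(W), 2(W) — all W, so L
n=8: →7(L), so W
n=9: →7(L), so W
n=10: →9(W), 8(W), 5(W) — all W, so L
n=11: →10(L), so W
n=12: →10(L), so W
n=13: →12(W), 11(W), 8(W) — all W, so L
n=14: →13(L), so W
n=15: →13(L), so W
n=16: →15(W), 14(W), 11(W) — all W, so L
n=17: →16(L), so W
n=18: →16(L), so W
n=19: →18(W), 17(W), 14(W) — all W, so L
The losing starting values of n are exactly the entries labelled L in this table (7 of them).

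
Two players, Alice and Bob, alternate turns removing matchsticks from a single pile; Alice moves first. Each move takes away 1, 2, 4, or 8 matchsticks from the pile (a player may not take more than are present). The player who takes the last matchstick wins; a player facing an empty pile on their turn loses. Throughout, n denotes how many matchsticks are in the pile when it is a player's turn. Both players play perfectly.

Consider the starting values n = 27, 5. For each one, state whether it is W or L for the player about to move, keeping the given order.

27: L, 5: W

Label each position W (a win for the player to move) or L (a loss). A position with no legal move is L; any other position is W exactly when some move reaches an L, and L when every move reaches a W.
n=0: no move → L
n=1: →0(L), so W
n=2: →0(L), so W
n=3: →2(W), 1(W) — all W, so L
n=4: →3(L), so W
n=5: →3(L), so W
n=6: →5(W), 4(W), 2(W) — all W, so L
n=7: →6(L), so W
n=8: →6(L), so W
n=9: →8(W), 7(W), 5(W), 1(W) — all W, so L
n=10: →9(L), so W
n=11: →9(L), so W
n=12: →11(W), 10(W), 8(W), 4(W) — all W, so L
n=13: →12(L), so W
n=14: →12(L), so W
n=15: →14(W), 13(W), 11(W), 7(W) — all W, so L
n=16: →15(L), so W
n=17: →15(L), so W
n=18: →17(W), 16(W), 14(W), 10(W) — all W, so L
n=19: →18(L), so W
n=20: →18(L), so W
n=21: →20(W), 19(W), 17(W), 13(W) — all W, so L
n=22: →21(L), so W
n=23: →21(L), so W
n=24: →23(W), 22(W), 20(W), 16(W) — all W, so L
n=25: →24(L), so W
n=26: →24(L), so W
n=27: →26(W), 25(W), 23(W), 19(W) — all W, so L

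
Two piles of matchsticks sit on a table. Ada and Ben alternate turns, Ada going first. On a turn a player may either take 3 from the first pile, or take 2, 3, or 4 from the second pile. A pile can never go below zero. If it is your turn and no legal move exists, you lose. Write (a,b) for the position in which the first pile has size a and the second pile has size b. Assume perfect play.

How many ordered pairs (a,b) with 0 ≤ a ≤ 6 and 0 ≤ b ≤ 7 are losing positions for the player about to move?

22

Label each position W (a win for the player to move) or L (a loss). A position with no legal move is L; any other position is W exactly when some move reaches an L, and L when every move reaches a W.
Every move lowers a or b (never raises either), so fill the grid row by row in increasing a, and left to right within a row: each cell's successors are then already labelled.
      b=0  b=1  b=2  b=3  b=4  b=5  b=6  b=7
a=0:    L    L    W    W    W    W    L    L
a=1:    L    L    W    W    W    W    L    L
a=2:    L    L    W    W    W    W    L    L
a=3:    W    W    L    L    W    W    W    W
a=4:    W    W    L    L    W    W    W    W
a=5:    W    W    L    L    W    W    W    W
a=6:    L    L    W    W    W    W    L    L
Cells with no legal move (terminal, hence L): (0,0), (0,1), (1,0), (1,1), (2,0), (2,1).
The remaining L cells, each justified by listing all of its moves:
(0,6): →(0,4)(W), (0,3)(W), (0,2)(W) — all W, so L
(0,7): →(0,5)(W), (0,4)(W), (0,3)(W) — all W, so L
(1,6): →(1,4)(W), (1,3)(W), (1,2)(W) — all W, so L
(1,7): →(1,5)(W), (1,4)(W), (1,3)(W) — all W, so L
(2,6): →(2,4)(W), (2,3)(W), (2,2)(W) — all W, so L
(2,7): →(2,5)(W), (2,4)(W), (2,3)(W) — all W, so L
(3,2): →(0,2)(W), (3,0)(W) — all W, so L
(3,3): →(0,3)(W), (3,1)(W), (3,0)(W) — all W, so L
(4,2): →(1,2)(W), (4,0)(W) — all W, so L
(4,3): →(1,3)(W), (4,1)(W), (4,0)(W) — all W, so L
(5,2): →(2,2)(W), (5,0)(W) — all W, so L
(5,3): →(2,3)(W), (5,1)(W), (5,0)(W) — all W, so L
(6,0): →(3,0)(W) only, which is W, so L
(6,1): →(3,1)(W) only, which is W, so L
(6,6): →(3,6)(W), (6,4)(W), (6,3)(W), (6,2)(W) — all W, so L
(6,7): →(3,7)(W), (6,5)(W), (6,4)(W), (6,3)(W) — all W, so L
Every other cell has at least one move into one of the L cells above, so it is W.
L cells per row: a=0: 4, a=1: 4, a=2: 4, a=3: 2, a=4: 2, a=5: 2, a=6: 4; total 22.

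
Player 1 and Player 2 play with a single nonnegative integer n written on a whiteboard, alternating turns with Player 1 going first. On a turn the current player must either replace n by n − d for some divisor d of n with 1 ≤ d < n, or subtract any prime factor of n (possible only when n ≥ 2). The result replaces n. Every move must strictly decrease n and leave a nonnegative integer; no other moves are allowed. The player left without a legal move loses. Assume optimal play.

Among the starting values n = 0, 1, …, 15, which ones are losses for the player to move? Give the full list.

Compute win/loss labels from the base case upward. A position with no move is L. Any other position is W if it can reach an L in one move, else L.
n=0: no move → L
n=1: no move → L
n=2: can move to 0, which is L ⇒ W
n=3: can move to 0, which is L ⇒ W
n=4: moves to 2(W), 3(W); every one is W ⇒ L
n=5: can move to 0, which is L ⇒ W
n=6: can move to 4, which is L ⇒ W
n=7: can move to 0, which is L ⇒ W
n=8: can move to 4, which is L ⇒ W
n=9: moves to 6(W), 8(W); every one is W ⇒ L
n=10: can move to 9, which is L ⇒ W
n=11: can move to 0, which is L ⇒ W
n=12: can move to 9, which is L ⇒ W
n=13: can move to 0, which is L ⇒ W
n=14: moves to 7(W), 12(W), 13(W); every one is W ⇒ L
n=15: can move to 14, which is L ⇒ W
Reading off the rows marked L gives the requested list; there are 5 such values of n.

0, 1, 4, 9, 14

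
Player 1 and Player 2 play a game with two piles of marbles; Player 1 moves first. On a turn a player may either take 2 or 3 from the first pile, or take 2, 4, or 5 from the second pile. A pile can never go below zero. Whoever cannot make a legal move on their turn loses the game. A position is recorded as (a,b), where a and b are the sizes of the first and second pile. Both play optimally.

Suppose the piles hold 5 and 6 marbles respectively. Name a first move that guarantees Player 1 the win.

Move to (5,1).

Classify positions by backward induction: terminal positions (no move available) are L. From any other position, the mover wins iff some move reaches an L.
No move ever increases a pile, so every position that can arise here has a ≤ 5 and b ≤ 6; it is enough to label the cells with 0 ≤ a ≤ 5 and 0 ≤ b ≤ 6.
Every move lowers a or b (never raises either), so fill the grid row by row in increasing a, and left to right within a row: each cell's successors are then already labelled.
      b=0  b=1  b=2  b=3  b=4  b=5  b=6
a=0:    L    L    W    W    W    W    W
a=1:    L    L    W    W    W    W    W
a=2:    W    W    L    L    W    W    W
a=3:    W    W    L    L    W    W    W
a=4:    W    W    W    W    L    L    W
a=5:    L    L    W    W    W    W    W
Cells with no legal move (terminal, hence L): (0,0), (0,1), (1,0), (1,1).
The remaining L cells, each justified by listing all of its moves:
(2,2): moves to (0,2)(W), (2,0)(W); every one is W ⇒ L
(2,3): moves to (0,3)(W), (2,1)(W); every one is W ⇒ L
(3,2): moves to (1,2)(W), (0,2)(W), (3,0)(W); every one is W ⇒ L
(3,3): moves to (1,3)(W), (0,3)(W), (3,1)(W); every one is W ⇒ L
(4,4): moves to (2,4)(W), (1,4)(W), (4,2)(W), (4,0)(W); every one is W ⇒ L
(4,5): moves to (2,5)(W), (1,5)(W), (4,3)(W), (4,1)(W), (4,0)(W); every one is W ⇒ L
(5,0): moves to (3,0)(W), (2,0)(W); every one is W ⇒ L
(5,1): moves to (3,1)(W), (2,1)(W); every one is W ⇒ L
Every other cell has at least one move into one of the L cells above, so it is W.
From (5,6), the L positions reachable in one move are: (5,1).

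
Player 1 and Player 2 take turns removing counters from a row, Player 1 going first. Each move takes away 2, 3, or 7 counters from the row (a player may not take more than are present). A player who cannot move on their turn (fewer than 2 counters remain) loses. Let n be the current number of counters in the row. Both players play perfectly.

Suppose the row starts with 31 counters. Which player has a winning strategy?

Player 2 wins.

Classify positions by backward induction: terminal positions (no move available) are L. From any other position, the mover wins iff some move reaches an L.
n=0: no move → L
n=1: no move → L
n=2: W (go to 0, an L position)
n=3: W (go to 1, an L position)
n=4: W (go to 1, an L position)
n=5: L (options 3(W), 2(W) are all W)
n=6: L (options 4(W), 3(W) are all W)
n=7: W (go to 5, an L position)
n=8: W (go to 6, an L position)
n=9: W (go to 6, an L position)
n=10: L (options 8(W), 7(W), 3(W) are all W)
n=11: L (options 9(W), 8(W), 4(W) are all W)
n=12: W (go to 10, an L position)
n=13: W (go to 11, an L position)
n=14: W (go to 11, an L position)
n=15: L (options 13(W), 12(W), 8(W) are all W)
n=16: L (options 14(W), 13(W), 9(W) are all W)
n=17: W (go to 15, an L position)
n=18: W (go to 16, an L position)
n=19: W (go to 16, an L position)
n=20: L (options 18(W), 17(W), 13(W) are all W)
n=21: L (options 19(W), 18(W), 14(W) are all W)
n=22: W (go to 20, an L position)
n=23: W (go to 21, an L position)
n=24: W (go to 21, an L position)
n=25: L (options 23(W), 22(W), 18(W) are all W)
n=26: L (options 24(W), 23(W), 19(W) are all W)
n=27: W (go to 25, an L position)
n=28: W (go to 26, an L position)
n=29: W (go to 26, an L position)
n=30: L (options 28(W), 27(W), 23(W) are all W)
n=31: L (options 29(W), 28(W), 24(W) are all W)
Every move from 31 reaches a W position, so the mover loses.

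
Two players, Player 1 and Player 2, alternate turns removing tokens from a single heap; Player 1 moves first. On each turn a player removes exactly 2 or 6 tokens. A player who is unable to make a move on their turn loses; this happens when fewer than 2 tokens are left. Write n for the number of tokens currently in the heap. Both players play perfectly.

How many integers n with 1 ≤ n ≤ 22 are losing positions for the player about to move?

Compute win/loss labels from the base case upward. A position with no move is L. Any other position is W if it can reach an L in one move, else L.
n=0: no move → L
n=1: no move → L
n=2: reaches L-position 0 → W
n=3: reaches L-position 1 → W
n=4: only reaches 2(W), which is W → L
n=5: only reaches 3(W), which is W → L
n=6: reaches L-position 4 → W
n=7: reaches L-position 5 → W
n=8: only reaches 6(W), 2(W), all W → L
n=9: only reaches 7(W), 3(W), all W → L
n=10: reaches L-position 8 → W
n=11: reaches L-position 9 → W
n=12: only reaches 10(W), 6(W), all W → L
n=13: only reaches 11(W), 7(W), all W → L
n=14: reaches L-position 12 → W
n=15: reaches L-position 13 → W
n=16: only reaches 14(W), 10(W), all W → L
n=17: only reaches 15(W), 11(W), all W → L
n=18: reaches L-position 16 → W
n=19: reaches L-position 17 → W
n=20: only reaches 18(W), 14(W), all W → L
n=21: only reaches 19(W), 15(W), all W → L
n=22: reaches L-position 20 → W
L entries with 1 ≤ n ≤ 22 (n=0 is outside the asked range and is not counted): n = 1, 4, 5, 8, 9, 12, 13, 16, 17, 20, 21; that makes 11.

11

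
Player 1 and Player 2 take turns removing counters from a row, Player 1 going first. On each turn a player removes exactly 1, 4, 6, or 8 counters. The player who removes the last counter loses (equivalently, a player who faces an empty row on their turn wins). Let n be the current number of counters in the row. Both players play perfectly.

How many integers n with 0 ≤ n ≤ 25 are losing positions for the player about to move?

9

Label each position W (a win for the player to move) or L (a loss). A position with no legal move is W; any other position is W exactly when some move reaches an L, and L when every move reaches a W.
n=0: no move; the opponent has just taken the last counter and therefore loses → W
n=1: →0(W) only, which is W, so L
n=2: →1(L), so W
n=3: →2(W) only, which is W, so L
n=4: →3(L), so W
n=5: →1(L), so W
n=6: →5(W), 2(W), 0(W) — all W, so L
n=7: →6(L), so W
n=8: →7(W), 4(W), 2(W), 0(W) — all W, so L
n=9: →8(L), so W
n=10: →6(L), so W
n=11: →3(L), so W
n=12: →8(L), so W
n=13: →12(W), 9(W), 7(W), 5(W) — all W, so L
n=14: →13(L), so W
n=15: →14(W), 11(W), 9(W), 7(W) — all W, so L
n=16: →15(L), so W
n=17: →13(L), so W
n=18: →17(W), 14(W), 12(W), 10(W) — all W, so L
n=19: →18(L), so W
n=20: →19(W), 16(W), 14(W), 12(W) — all W, so L
n=21: →20(L), so W
n=22: →18(L), so W
n=23: →15(L), so W
n=24: →20(L), so W
n=25: →24(W), 21(W), 19(W), 17(W) — all W, so L
L entries with 0 ≤ n ≤ 25: n = 1, 3, 6, 8, 13, 15, 18, 20, 25; that makes 9.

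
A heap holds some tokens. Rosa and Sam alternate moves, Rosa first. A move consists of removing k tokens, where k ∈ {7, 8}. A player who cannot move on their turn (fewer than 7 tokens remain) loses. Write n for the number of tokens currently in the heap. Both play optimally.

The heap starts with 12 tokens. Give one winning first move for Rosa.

Label each position W (a win for the player to move) or L (a loss). A position with no legal move is L; any other position is W exactly when some move reaches an L, and L when every move reaches a W.
n=0: no move → L
n=1: no move → L
n=2: no move → L
n=3: no move → L
n=4: no move → L
n=5: no move → L
n=6: no move → L
n=7: W (go to 0, an L position)
n=8: W (go to 1, an L position)
n=9: W (go to 2, an L position)
n=10: W (go to 3, an L position)
n=11: W (go to 4, an L position)
n=12: W (go to 5, an L position)
From 12, the L positions reachable in one move are: 5, 4. Any move reaching one of these is winning.

Remove 7, leaving 5.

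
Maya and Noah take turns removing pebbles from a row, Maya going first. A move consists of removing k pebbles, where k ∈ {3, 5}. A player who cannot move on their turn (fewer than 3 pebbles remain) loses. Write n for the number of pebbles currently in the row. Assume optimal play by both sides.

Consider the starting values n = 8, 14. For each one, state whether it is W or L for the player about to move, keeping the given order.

8: L, 14: W

Work bottom-up. With no move the player to move loses. Otherwise the position is W if at least one move leads to an L position for the opponent, and L if every move leads to a W.
n=0: no move → L
n=1: no move → L
n=2: no move → L
n=3: W (go to 0, an L position)
n=4: W (go to 1, an L position)
n=5: W (go to 2, an L position)
n=6: W (go to 1, an L position)
n=7: W (go to 2, an L position)
n=8: L (options 5(W), 3(W) are all W)
n=9: L (options 6(W), 4(W) are all W)
n=10: L (options 7(W), 5(W) are all W)
n=11: W (go to 8, an L position)
n=12: W (go to 9, an L position)
n=13: W (go to 10, an L position)
n=14: W (go to 9, an L position)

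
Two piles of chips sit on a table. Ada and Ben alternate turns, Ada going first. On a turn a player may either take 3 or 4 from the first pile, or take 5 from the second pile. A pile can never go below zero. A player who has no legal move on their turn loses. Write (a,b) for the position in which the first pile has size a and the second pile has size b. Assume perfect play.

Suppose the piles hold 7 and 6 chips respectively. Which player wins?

Ada wins.

Work bottom-up. With no move the player to move loses. Otherwise the position is W if at least one move leads to an L position for the opponent, and L if every move leads to a W.
No move ever increases a pile, so every position that can arise here has a ≤ 7 and b ≤ 6; it is enough to label the cells with 0 ≤ a ≤ 7 and 0 ≤ b ≤ 6.
Every move lowers a or b (never raises either), so fill the grid row by row in increasing a, and left to right within a row: each cell's successors are then already labelled.
      b=0  b=1  b=2  b=3  b=4  b=5  b=6
a=0:    L    L    L    L    L    W    W
a=1:    L    L    L    L    L    W    W
a=2:    L    L    L    L    L    W    W
a=3:    W    W    W    W    W    L    L
a=4:    W    W    W    W    W    L    L
a=5:    W    W    W    W    W    L    L
a=6:    W    W    W    W    W    W    W
a=7:    L    L    L    L    L    W    W
Cells with no legal move (terminal, hence L): (0,0), (0,1), (0,2), (0,3), (0,4), (1,0), (1,1), (1,2), (1,3), (1,4), (2,0), (2,1), (2,2), (2,3), (2,4).
The remaining L cells, each justified by listing all of its moves:
(3,5): →(0,5)(W), (3,0)(W) — all W, so L
(3,6): →(0,6)(W), (3,1)(W) — all W, so L
(4,5): →(1,5)(W), (0,5)(W), (4,0)(W) — all W, so L
(4,6): →(1,6)(W), (0,6)(W), (4,1)(W) — all W, so L
(5,5): →(2,5)(W), (1,5)(W), (5,0)(W) — all W, so L
(5,6): →(2,6)(W), (1,6)(W), (5,1)(W) — all W, so L
(7,0): →(4,0)(W), (3,0)(W) — all W, so L
(7,1): →(4,1)(W), (3,1)(W) — all W, so L
(7,2): →(4,2)(W), (3,2)(W) — all W, so L
(7,3): →(4,3)(W), (3,3)(W) — all W, so L
(7,4): →(4,4)(W), (3,4)(W) — all W, so L
Every other cell has at least one move into one of the L cells above, so it is W.
From (7,6) Ada can move to (4,6), reaching an L position.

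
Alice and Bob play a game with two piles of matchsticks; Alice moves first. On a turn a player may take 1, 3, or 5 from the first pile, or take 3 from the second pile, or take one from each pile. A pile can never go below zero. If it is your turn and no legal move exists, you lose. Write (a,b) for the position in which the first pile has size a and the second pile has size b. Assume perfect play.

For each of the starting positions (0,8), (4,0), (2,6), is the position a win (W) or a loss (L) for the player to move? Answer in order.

(0,8): L, (4,0): L, (2,6): W

Work bottom-up. With no move the player to move loses. Otherwise the position is W if at least one move leads to an L position for the opponent, and L if every move leads to a W.
No move ever increases a pile, so every position that can arise here has a ≤ 4 and b ≤ 8; it is enough to label the cells with 0 ≤ a ≤ 4 and 0 ≤ b ≤ 8.
Every move lowers a or b (never raises either), so fill the grid row by row in increasing a, and left to right within a row: each cell's successors are then already labelled.
      b=0  b=1  b=2  b=3  b=4  b=5  b=6  b=7  b=8
a=0:    L    L    L    W    W    W    L    L    L
a=1:    W    W    W    W    L    L    W    W    W
a=2:    L    L    L    W    W    W    W    L    L
a=3:    W    W    W    W    L    L    W    W    W
a=4:    L    L    L    W    W    W    W    L    L
Cells with no legal move (terminal, hence L): (0,0), (0,1), (0,2).
The remaining L cells, each justified by listing all of its moves:
(0,6): →(0,3)(W) only, which is W, so L
(0,7): →(0,4)(W) only, which is W, so L
(0,8): →(0,5)(W) only, which is W, so L
(1,4): →(0,4)(W), (1,1)(W), (0,3)(W) — all W, so L
(1,5): →(0,5)(W), (1,2)(W), (0,4)(W) — all W, so L
(2,0): →(1,0)(W) only, which is W, so L
(2,1): →(1,1)(W), (1,0)(W) — all W, so L
(2,2): →(1,2)(W), (1,1)(W) — all W, so L
(2,7): →(1,7)(W), (2,4)(W), (1,6)(W) — all W, so L
(2,8): →(1,8)(W), (2,5)(W), (1,7)(W) — all W, so L
(3,4): →(2,4)(W), (0,4)(W), (3,1)(W), (2,3)(W) — all W, so L
(3,5): →(2,5)(W), (0,5)(W), (3,2)(W), (2,4)(W) — all W, so L
(4,0): →(3,0)(W), (1,0)(W) — all W, so L
(4,1): →(3,1)(W), (1,1)(W), (3,0)(W) — all W, so L
(4,2): →(3,2)(W), (1,2)(W), (3,1)(W) — all W, so L
(4,7): →(3,7)(W), (1,7)(W), (4,4)(W), (3,6)(W) — all W, so L
(4,8): →(3,8)(W), (1,8)(W), (4,5)(W), (3,7)(W) — all W, so L
Every other cell has at least one move into one of the L cells above, so it is W.
(0,8): one of the L cells justified above, so L
(4,0): one of the L cells justified above, so L
(2,6): the move to (1,5) reaches an L cell, so W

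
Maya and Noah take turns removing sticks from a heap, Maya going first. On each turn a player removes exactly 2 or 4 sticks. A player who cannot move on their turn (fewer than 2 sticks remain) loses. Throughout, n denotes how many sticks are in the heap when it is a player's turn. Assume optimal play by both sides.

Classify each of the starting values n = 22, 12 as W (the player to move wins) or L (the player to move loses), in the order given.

22: W, 12: L

Positions with no move are L. A position that does have a move is losing for the player to move precisely when every available move leads to a winning position for the opponent. Fill in the labels:
n=0: no move → L
n=1: no move → L
n=2: W (go to 0, an L position)
n=3: W (go to 1, an L position)
n=4: W (go to 0, an L position)
n=5: W (go to 1, an L position)
n=6: L (options 4(W), 2(W) are all W)
n=7: L (options 5(W), 3(W) are all W)
n=8: W (go to 6, an L position)
n=9: W (go to 7, an L position)
n=10: W (go to 6, an L position)
n=11: W (go to 7, an L position)
n=12: L (options 10(W), 8(W) are all W)
n=13: L (options 11(W), 9(W) are all W)
n=14: W (go to 12, an L position)
n=15: W (go to 13, an L position)
n=16: W (go to 12, an L position)
n=17: W (go to 13, an L position)
n=18: L (options 16(W), 14(W) are all W)
n=19: L (options 17(W), 15(W) are all W)
n=20: W (go to 18, an L position)
n=21: W (go to 19, an L position)
n=22: W (go to 18, an L position)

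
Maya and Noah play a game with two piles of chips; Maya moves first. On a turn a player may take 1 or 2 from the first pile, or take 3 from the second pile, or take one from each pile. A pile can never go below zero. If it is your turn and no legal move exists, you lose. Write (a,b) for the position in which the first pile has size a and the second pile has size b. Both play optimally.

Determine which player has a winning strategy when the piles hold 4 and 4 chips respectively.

Build the W/L table. Terminal = L. A non-terminal position is W if it has a move to some L; otherwise it is L.
No move ever increases a pile, so every position that can arise here has a ≤ 4 and b ≤ 4; it is enough to label the cells with 0 ≤ a ≤ 4 and 0 ≤ b ≤ 4.
Every move lowers a or b (never raises either), so fill the grid row by row in increasing a, and left to right within a row: each cell's successors are then already labelled.
      b=0  b=1  b=2  b=3  b=4
a=0:    L    L    L    W    W
a=1:    W    W    W    W    L
a=2:    W    W    W    L    W
a=3:    L    L    L    W    W
a=4:    W    W    W    W    L
Cells with no legal move (terminal, hence L): (0,0), (0,1), (0,2).
The remaining L cells, each justified by listing all of its moves:
(1,4): L (options (0,4)(W), (1,1)(W), (0,3)(W) are all W)
(2,3): L (options (1,3)(W), (0,3)(W), (2,0)(W), (1,2)(W) are all W)
(3,0): L (options (2,0)(W), (1,0)(W) are all W)
(3,1): L (options (2,1)(W), (1,1)(W), (2,0)(W) are all W)
(3,2): L (options (2,2)(W), (1,2)(W), (2,1)(W) are all W)
(4,4): L (options (3,4)(W), (2,4)(W), (4,1)(W), (3,3)(W) are all W)
Every other cell has at least one move into one of the L cells above, so it is W.
Every move from (4,4) reaches a W position, so the mover loses.

Noah wins.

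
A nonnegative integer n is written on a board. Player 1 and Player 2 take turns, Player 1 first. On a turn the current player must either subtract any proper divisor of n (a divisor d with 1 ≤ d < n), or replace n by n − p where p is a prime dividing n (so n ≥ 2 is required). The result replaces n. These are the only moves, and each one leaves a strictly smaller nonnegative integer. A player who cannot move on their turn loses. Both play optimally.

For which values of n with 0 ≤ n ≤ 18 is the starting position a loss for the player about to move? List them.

Use the standard recursion: the mover loses at a terminal position; elsewhere, the mover wins exactly when some move hands the opponent an L position.
n=0: no move → L
n=1: no move → L
n=2: can move to 0, which is L ⇒ W
n=3: can move to 0, which is L ⇒ W
n=4: moves to 2(W), 3(W); every one is W ⇒ L
n=5: can move to 0, which is L ⇒ W
n=6: can move to 4, which is L ⇒ W
n=7: can move to 0, which is L ⇒ W
n=8: can move to 4, which is L ⇒ W
n=9: moves to 6(W), 8(W); every one is W ⇒ L
n=10: can move to 9, which is L ⇒ W
n=11: can move to 0, which is L ⇒ W
n=12: can move to 9, which is L ⇒ W
n=13: can move to 0, which is L ⇒ W
n=14: moves to 7(W), 12(W), 13(W); every one is W ⇒ L
n=15: can move to 14, which is L ⇒ W
n=16: can move to 14, which is L ⇒ W
n=17: can move to 0, which is L ⇒ W
n=18: can move to 9, which is L ⇒ W
Reading off the rows marked L gives the requested list; there are 5 such values of n.

0, 1, 4, 9, 14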